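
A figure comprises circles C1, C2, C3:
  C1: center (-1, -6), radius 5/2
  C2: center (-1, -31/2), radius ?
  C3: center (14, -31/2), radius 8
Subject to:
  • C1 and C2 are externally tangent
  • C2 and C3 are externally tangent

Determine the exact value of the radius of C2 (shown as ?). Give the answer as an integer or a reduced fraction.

7

1. [ext C1·C2]  r_C2² + 5r_C2 − 84 = 0  ⇒  r_C2 = 7 (r>0 drops 1)
2. [ext C2·C3]  r_C2² + 16r_C2 − 161 = 0  ⇒  r_C2 = 7 (r>0 drops 1)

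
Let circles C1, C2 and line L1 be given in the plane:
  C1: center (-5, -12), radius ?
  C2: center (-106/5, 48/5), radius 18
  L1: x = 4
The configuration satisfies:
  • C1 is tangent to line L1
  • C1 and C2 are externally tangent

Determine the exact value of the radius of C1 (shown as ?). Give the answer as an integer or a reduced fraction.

9

1. [C1‖L1]  r_C1² − 81 = 0  ⇒  r_C1 = 9 (r>0 drops 1)
2. [ext C1·C2]  r_C1² + 36r_C1 − 405 = 0  ⇒  r_C1 = 9 (r>0 drops 1)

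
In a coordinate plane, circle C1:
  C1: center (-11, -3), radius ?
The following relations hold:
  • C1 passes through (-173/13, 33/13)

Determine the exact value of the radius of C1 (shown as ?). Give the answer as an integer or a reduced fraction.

6

1. [C1∋P]  r_C1² − 36 = 0  ⇒  r_C1 = 6 (r>0 drops 1)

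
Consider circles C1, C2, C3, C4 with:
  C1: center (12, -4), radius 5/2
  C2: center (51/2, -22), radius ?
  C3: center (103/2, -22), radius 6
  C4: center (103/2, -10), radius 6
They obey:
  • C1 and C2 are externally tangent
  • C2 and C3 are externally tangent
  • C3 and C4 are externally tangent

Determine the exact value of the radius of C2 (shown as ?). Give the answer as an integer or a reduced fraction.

20

1. [ext C1·C2]  r_C2² + 5r_C2 − 500 = 0  ⇒  r_C2 = 20 (r>0 drops 1)
2. [ext C2·C3]  r_C2² + 12r_C2 − 640 = 0  ⇒  r_C2 = 20 (r>0 drops 1)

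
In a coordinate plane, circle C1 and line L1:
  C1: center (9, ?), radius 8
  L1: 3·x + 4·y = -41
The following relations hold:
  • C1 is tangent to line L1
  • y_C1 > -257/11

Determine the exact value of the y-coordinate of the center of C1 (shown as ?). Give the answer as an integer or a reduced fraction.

1. [C1‖L1]  y_C1² + 34y_C1 + 189 = 0  ⇒  y_C1 = -27 or -7
2. given y_C1 > -257/11: keep -7

-7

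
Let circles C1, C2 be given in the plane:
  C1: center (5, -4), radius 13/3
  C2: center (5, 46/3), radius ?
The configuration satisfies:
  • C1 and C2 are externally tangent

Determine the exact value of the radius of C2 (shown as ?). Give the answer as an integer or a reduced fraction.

15

1. [ext C1·C2]  r_C2² + (26/3)r_C2 − 355 = 0  ⇒  r_C2 = 15 (r>0 drops 1)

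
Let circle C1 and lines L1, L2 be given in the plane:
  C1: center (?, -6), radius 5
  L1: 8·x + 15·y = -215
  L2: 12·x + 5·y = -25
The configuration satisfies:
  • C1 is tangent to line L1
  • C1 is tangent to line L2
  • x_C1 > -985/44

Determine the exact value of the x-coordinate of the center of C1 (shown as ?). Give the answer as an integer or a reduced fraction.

1. [C1‖L1]  x_C1² + (125/4)x_C1 + 525/4 = 0  ⇒  x_C1 = -105/4 or -5
2. [C1‖L2]  x_C1² − (5/6)x_C1 − 175/6 = 0  ⇒  x_C1 = -5 or 35/6

-5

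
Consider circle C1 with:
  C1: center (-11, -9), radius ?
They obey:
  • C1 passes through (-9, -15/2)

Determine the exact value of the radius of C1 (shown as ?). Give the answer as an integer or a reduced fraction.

5/2

1. [C1∋P]  r_C1² − 25/4 = 0  ⇒  r_C1 = 5/2 (r>0 drops 1)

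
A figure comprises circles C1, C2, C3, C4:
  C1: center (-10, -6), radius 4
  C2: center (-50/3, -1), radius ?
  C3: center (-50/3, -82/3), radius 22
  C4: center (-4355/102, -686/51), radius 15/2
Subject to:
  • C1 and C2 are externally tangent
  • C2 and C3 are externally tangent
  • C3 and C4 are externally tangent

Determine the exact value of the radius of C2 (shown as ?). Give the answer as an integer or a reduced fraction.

1. [ext C1·C2]  r_C2² + 8r_C2 − 481/9 = 0  ⇒  r_C2 = 13/3 (r>0 drops 1)
2. [ext C2·C3]  r_C2² + 44r_C2 − 1885/9 = 0  ⇒  r_C2 = 13/3 (r>0 drops 1)

13/3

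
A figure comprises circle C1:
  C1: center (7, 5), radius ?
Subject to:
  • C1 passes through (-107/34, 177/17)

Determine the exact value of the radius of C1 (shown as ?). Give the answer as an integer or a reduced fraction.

23/2

1. [C1∋P]  r_C1² − 529/4 = 0  ⇒  r_C1 = 23/2 (r>0 drops 1)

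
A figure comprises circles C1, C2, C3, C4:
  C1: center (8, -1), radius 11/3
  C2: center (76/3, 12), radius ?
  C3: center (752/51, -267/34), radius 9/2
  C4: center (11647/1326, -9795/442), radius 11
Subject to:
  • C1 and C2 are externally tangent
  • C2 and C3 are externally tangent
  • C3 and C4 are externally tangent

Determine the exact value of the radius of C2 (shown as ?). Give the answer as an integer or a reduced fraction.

1. [ext C1·C2]  r_C2² + (22/3)r_C2 − 456 = 0  ⇒  r_C2 = 18 (r>0 drops 1)
2. [ext C2·C3]  r_C2² + 9r_C2 − 486 = 0  ⇒  r_C2 = 18 (r>0 drops 1)

18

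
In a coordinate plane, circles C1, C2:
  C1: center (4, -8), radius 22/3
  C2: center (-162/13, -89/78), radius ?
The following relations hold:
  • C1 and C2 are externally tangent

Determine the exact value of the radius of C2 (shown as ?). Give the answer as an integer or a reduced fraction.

21/2

1. [ext C1·C2]  r_C2² + (44/3)r_C2 − 1057/4 = 0  ⇒  r_C2 = 21/2 (r>0 drops 1)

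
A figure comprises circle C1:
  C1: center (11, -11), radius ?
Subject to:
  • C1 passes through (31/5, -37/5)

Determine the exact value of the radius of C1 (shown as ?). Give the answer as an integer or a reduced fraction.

1. [C1∋P]  r_C1² − 36 = 0  ⇒  r_C1 = 6 (r>0 drops 1)

6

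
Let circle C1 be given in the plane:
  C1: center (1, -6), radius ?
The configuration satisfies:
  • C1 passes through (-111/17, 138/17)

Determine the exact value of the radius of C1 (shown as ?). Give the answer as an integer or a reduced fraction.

16

1. [C1∋P]  r_C1² − 256 = 0  ⇒  r_C1 = 16 (r>0 drops 1)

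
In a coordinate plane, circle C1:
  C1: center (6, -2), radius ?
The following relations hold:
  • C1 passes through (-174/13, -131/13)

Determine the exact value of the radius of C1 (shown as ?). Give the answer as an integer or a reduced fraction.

21

1. [C1∋P]  r_C1² − 441 = 0  ⇒  r_C1 = 21 (r>0 drops 1)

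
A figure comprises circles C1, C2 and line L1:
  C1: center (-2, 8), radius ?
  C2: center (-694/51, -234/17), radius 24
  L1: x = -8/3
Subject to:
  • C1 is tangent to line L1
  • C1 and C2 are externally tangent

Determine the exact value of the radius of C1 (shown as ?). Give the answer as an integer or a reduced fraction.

1. [C1‖L1]  r_C1² − 4/9 = 0  ⇒  r_C1 = 2/3 (r>0 drops 1)
2. [ext C1·C2]  r_C1² + 48r_C1 − 292/9 = 0  ⇒  r_C1 = 2/3 (r>0 drops 1)

2/3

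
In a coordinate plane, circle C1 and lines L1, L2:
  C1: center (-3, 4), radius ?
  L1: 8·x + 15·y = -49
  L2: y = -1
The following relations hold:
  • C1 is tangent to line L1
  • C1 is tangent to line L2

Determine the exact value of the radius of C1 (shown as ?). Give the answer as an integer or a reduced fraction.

1. [C1‖L1]  r_C1² − 25 = 0  ⇒  r_C1 = 5 (r>0 drops 1)
2. [C1‖L2]  r_C1² − 25 = 0  ⇒  r_C1 = 5 (r>0 drops 1)

5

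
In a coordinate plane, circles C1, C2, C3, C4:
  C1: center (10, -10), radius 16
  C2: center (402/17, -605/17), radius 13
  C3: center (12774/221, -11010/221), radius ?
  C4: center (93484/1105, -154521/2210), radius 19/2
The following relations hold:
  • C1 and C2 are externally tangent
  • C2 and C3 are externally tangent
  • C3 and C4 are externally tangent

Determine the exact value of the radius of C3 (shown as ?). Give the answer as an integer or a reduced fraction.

24

1. [ext C2·C3]  r_C3² + 26r_C3 − 1200 = 0  ⇒  r_C3 = 24 (r>0 drops 1)
2. [ext C3·C4]  r_C3² + 19r_C3 − 1032 = 0  ⇒  r_C3 = 24 (r>0 drops 1)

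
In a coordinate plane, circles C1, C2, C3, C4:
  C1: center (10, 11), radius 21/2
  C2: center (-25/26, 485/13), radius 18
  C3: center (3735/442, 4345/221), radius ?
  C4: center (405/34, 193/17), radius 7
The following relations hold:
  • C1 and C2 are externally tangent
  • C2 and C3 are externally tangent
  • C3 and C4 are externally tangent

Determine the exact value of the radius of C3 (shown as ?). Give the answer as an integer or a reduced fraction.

1. [ext C2·C3]  r_C3² + 36r_C3 − 76 = 0  ⇒  r_C3 = 2 (r>0 drops 1)
2. [ext C3·C4]  r_C3² + 14r_C3 − 32 = 0  ⇒  r_C3 = 2 (r>0 drops 1)

2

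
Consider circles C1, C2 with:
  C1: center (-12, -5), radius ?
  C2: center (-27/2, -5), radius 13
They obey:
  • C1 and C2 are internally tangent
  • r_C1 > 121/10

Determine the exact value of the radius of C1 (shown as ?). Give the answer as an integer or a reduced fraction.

29/2

1. [int C1,C2]  r_C1² − 26r_C1 + 667/4 = 0  ⇒  r_C1 = 23/2 or 29/2
2. given r_C1 > 121/10: keep 29/2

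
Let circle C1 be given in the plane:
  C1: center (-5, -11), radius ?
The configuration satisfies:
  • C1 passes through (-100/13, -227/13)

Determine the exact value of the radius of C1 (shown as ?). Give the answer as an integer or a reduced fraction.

7

1. [C1∋P]  r_C1² − 49 = 0  ⇒  r_C1 = 7 (r>0 drops 1)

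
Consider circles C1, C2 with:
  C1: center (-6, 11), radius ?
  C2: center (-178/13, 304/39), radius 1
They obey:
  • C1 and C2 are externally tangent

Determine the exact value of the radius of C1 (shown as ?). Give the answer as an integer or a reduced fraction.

22/3

1. [ext C1·C2]  r_C1² + 2r_C1 − 616/9 = 0  ⇒  r_C1 = 22/3 (r>0 drops 1)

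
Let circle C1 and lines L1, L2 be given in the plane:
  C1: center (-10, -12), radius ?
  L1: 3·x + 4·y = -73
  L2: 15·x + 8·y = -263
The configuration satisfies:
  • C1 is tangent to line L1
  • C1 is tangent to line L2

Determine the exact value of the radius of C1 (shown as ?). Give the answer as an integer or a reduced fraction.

1

1. [C1‖L1]  r_C1² − 1 = 0  ⇒  r_C1 = 1 (r>0 drops 1)
2. [C1‖L2]  r_C1² − 1 = 0  ⇒  r_C1 = 1 (r>0 drops 1)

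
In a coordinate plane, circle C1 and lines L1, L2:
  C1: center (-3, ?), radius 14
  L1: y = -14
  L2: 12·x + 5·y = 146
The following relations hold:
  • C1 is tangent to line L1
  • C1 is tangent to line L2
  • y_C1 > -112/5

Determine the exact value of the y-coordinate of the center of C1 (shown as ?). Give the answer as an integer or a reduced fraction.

1. [C1‖L1]  y_C1² + 28y_C1 = 0  ⇒  y_C1 = -28 or 0
2. [C1‖L2]  y_C1² − (364/5)y_C1 = 0  ⇒  y_C1 = 0 or 364/5

0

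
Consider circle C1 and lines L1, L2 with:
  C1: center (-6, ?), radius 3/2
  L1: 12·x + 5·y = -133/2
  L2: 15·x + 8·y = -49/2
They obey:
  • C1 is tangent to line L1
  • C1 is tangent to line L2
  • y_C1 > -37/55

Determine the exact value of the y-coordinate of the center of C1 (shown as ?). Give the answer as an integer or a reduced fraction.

5

1. [C1‖L1]  y_C1² − (11/5)y_C1 − 14 = 0  ⇒  y_C1 = -14/5 or 5
2. [C1‖L2]  y_C1² − (131/8)y_C1 + 455/8 = 0  ⇒  y_C1 = 5 or 91/8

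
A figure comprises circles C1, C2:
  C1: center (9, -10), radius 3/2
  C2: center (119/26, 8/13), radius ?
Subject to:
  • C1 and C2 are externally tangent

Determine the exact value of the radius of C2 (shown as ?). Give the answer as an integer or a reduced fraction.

10

1. [ext C1·C2]  r_C2² + 3r_C2 − 130 = 0  ⇒  r_C2 = 10 (r>0 drops 1)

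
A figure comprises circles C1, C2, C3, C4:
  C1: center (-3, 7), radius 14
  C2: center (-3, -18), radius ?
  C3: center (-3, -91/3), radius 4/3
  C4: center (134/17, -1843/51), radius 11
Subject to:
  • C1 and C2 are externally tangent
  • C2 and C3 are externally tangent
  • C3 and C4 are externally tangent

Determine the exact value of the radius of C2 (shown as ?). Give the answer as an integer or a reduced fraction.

1. [ext C1·C2]  r_C2² + 28r_C2 − 429 = 0  ⇒  r_C2 = 11 (r>0 drops 1)
2. [ext C2·C3]  r_C2² + (8/3)r_C2 − 451/3 = 0  ⇒  r_C2 = 11 (r>0 drops 1)

11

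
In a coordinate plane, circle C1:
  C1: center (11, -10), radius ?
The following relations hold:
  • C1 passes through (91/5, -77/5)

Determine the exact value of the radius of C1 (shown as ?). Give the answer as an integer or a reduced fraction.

9

1. [C1∋P]  r_C1² − 81 = 0  ⇒  r_C1 = 9 (r>0 drops 1)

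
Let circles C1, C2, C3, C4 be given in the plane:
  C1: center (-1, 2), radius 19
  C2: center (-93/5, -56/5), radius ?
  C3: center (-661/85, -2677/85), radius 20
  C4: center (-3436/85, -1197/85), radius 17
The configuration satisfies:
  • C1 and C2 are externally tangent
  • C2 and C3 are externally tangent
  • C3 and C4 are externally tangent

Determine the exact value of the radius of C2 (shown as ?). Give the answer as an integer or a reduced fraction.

3

1. [ext C1·C2]  r_C2² + 38r_C2 − 123 = 0  ⇒  r_C2 = 3 (r>0 drops 1)
2. [ext C2·C3]  r_C2² + 40r_C2 − 129 = 0  ⇒  r_C2 = 3 (r>0 drops 1)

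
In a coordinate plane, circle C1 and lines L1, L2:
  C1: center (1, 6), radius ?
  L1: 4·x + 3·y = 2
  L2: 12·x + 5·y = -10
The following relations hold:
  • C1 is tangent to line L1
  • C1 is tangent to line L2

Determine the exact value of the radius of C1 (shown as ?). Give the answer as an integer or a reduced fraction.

4

1. [C1‖L1]  r_C1² − 16 = 0  ⇒  r_C1 = 4 (r>0 drops 1)
2. [C1‖L2]  r_C1² − 16 = 0  ⇒  r_C1 = 4 (r>0 drops 1)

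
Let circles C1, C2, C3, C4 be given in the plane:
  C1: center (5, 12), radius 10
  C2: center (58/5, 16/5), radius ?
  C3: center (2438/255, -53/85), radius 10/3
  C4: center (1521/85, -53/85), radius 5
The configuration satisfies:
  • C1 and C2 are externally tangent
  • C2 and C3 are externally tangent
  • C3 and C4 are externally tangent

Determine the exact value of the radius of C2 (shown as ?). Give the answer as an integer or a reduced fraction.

1

1. [ext C1·C2]  r_C2² + 20r_C2 − 21 = 0  ⇒  r_C2 = 1 (r>0 drops 1)
2. [ext C2·C3]  r_C2² + (20/3)r_C2 − 23/3 = 0  ⇒  r_C2 = 1 (r>0 drops 1)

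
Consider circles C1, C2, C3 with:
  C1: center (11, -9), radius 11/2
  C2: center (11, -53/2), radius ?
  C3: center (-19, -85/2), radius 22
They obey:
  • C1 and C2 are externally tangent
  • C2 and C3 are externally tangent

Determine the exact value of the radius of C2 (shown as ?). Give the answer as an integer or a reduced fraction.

1. [ext C1·C2]  r_C2² + 11r_C2 − 276 = 0  ⇒  r_C2 = 12 (r>0 drops 1)
2. [ext C2·C3]  r_C2² + 44r_C2 − 672 = 0  ⇒  r_C2 = 12 (r>0 drops 1)

12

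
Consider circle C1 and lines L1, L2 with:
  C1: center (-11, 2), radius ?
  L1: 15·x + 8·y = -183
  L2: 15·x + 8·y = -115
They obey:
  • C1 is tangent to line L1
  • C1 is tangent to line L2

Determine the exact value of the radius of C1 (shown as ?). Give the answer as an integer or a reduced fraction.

2

1. [C1‖L1]  r_C1² − 4 = 0  ⇒  r_C1 = 2 (r>0 drops 1)
2. [C1‖L2]  r_C1² − 4 = 0  ⇒  r_C1 = 2 (r>0 drops 1)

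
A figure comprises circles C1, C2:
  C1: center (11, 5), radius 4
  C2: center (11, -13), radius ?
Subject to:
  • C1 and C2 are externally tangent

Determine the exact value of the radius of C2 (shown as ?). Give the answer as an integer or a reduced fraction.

1. [ext C1·C2]  r_C2² + 8r_C2 − 308 = 0  ⇒  r_C2 = 14 (r>0 drops 1)

14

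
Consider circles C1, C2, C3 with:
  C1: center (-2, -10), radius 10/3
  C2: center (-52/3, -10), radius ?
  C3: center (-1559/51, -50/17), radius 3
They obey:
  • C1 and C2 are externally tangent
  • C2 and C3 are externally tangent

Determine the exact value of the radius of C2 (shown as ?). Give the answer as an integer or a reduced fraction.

12

1. [ext C1·C2]  r_C2² + (20/3)r_C2 − 224 = 0  ⇒  r_C2 = 12 (r>0 drops 1)
2. [ext C2·C3]  r_C2² + 6r_C2 − 216 = 0  ⇒  r_C2 = 12 (r>0 drops 1)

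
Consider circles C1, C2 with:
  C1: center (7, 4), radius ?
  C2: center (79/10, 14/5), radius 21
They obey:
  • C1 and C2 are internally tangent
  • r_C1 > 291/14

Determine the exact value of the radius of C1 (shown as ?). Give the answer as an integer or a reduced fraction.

45/2

1. [int C1,C2]  r_C1² − 42r_C1 + 1755/4 = 0  ⇒  r_C1 = 39/2 or 45/2
2. given r_C1 > 291/14: keep 45/2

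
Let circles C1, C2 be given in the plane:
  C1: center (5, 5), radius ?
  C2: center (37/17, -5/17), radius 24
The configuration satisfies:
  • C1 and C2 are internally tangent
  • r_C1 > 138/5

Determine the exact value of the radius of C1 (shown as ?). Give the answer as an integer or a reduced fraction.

1. [int C1,C2]  r_C1² − 48r_C1 + 540 = 0  ⇒  r_C1 = 18 or 30
2. given r_C1 > 138/5: keep 30

30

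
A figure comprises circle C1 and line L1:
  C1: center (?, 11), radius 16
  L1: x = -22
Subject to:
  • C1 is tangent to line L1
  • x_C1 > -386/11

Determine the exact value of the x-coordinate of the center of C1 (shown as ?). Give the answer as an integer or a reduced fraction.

1. [C1‖L1]  x_C1² + 44x_C1 + 228 = 0  ⇒  x_C1 = -38 or -6
2. given x_C1 > -386/11: keep -6

-6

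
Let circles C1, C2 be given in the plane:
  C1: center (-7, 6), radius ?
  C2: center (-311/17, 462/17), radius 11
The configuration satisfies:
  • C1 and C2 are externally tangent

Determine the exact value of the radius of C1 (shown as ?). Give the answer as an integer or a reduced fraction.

1. [ext C1·C2]  r_C1² + 22r_C1 − 455 = 0  ⇒  r_C1 = 13 (r>0 drops 1)

13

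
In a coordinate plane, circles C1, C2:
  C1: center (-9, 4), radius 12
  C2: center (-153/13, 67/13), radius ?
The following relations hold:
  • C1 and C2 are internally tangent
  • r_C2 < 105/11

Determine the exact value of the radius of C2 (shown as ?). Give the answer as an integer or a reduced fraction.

9

1. [int C1,C2]  r_C2² − 24r_C2 + 135 = 0  ⇒  r_C2 = 9 or 15
2. given r_C2 < 105/11: keep 9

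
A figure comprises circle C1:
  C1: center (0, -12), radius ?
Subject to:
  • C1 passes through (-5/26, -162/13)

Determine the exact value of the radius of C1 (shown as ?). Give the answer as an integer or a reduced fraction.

1/2

1. [C1∋P]  r_C1² − 1/4 = 0  ⇒  r_C1 = 1/2 (r>0 drops 1)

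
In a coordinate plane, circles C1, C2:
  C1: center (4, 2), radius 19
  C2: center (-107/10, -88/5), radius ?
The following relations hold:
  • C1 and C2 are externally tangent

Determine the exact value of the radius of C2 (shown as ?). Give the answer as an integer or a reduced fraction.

1. [ext C1·C2]  r_C2² + 38r_C2 − 957/4 = 0  ⇒  r_C2 = 11/2 (r>0 drops 1)

11/2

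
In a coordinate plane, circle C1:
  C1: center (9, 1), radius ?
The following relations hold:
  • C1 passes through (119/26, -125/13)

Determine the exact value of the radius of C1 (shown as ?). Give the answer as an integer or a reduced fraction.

1. [C1∋P]  r_C1² − 529/4 = 0  ⇒  r_C1 = 23/2 (r>0 drops 1)

23/2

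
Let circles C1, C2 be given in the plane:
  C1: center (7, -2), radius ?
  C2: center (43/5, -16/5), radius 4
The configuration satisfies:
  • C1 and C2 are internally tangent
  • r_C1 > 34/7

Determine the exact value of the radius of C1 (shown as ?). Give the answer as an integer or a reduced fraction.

6

1. [int C1,C2]  r_C1² − 8r_C1 + 12 = 0  ⇒  r_C1 = 2 or 6
2. given r_C1 > 34/7: keep 6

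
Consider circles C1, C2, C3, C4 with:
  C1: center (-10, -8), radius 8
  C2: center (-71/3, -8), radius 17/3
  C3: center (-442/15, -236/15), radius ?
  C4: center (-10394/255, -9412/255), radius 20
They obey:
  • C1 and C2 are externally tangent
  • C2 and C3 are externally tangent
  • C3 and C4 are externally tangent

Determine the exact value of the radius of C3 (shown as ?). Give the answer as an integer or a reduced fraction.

4

1. [ext C2·C3]  r_C3² + (34/3)r_C3 − 184/3 = 0  ⇒  r_C3 = 4 (r>0 drops 1)
2. [ext C3·C4]  r_C3² + 40r_C3 − 176 = 0  ⇒  r_C3 = 4 (r>0 drops 1)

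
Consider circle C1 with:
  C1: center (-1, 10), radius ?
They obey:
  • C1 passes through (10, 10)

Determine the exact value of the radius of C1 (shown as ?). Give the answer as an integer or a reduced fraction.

11

1. [C1∋P]  r_C1² − 121 = 0  ⇒  r_C1 = 11 (r>0 drops 1)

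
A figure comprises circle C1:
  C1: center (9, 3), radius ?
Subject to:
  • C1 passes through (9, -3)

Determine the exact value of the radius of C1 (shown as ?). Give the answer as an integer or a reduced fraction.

6

1. [C1∋P]  r_C1² − 36 = 0  ⇒  r_C1 = 6 (r>0 drops 1)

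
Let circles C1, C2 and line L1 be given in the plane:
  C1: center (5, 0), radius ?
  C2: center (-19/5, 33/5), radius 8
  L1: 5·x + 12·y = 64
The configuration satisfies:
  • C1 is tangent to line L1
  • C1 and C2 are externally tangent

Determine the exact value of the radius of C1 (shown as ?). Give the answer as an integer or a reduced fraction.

1. [C1‖L1]  r_C1² − 9 = 0  ⇒  r_C1 = 3 (r>0 drops 1)
2. [ext C1·C2]  r_C1² + 16r_C1 − 57 = 0  ⇒  r_C1 = 3 (r>0 drops 1)

3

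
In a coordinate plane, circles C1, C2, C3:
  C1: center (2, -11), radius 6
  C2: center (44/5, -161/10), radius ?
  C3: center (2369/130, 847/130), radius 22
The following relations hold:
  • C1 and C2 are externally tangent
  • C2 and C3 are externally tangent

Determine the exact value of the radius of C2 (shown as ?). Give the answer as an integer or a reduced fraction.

5/2

1. [ext C1·C2]  r_C2² + 12r_C2 − 145/4 = 0  ⇒  r_C2 = 5/2 (r>0 drops 1)
2. [ext C2·C3]  r_C2² + 44r_C2 − 465/4 = 0  ⇒  r_C2 = 5/2 (r>0 drops 1)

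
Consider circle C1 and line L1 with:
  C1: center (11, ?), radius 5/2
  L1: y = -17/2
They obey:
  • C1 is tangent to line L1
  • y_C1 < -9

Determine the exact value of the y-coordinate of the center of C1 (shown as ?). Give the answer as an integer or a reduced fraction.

1. [C1‖L1]  y_C1² + 17y_C1 + 66 = 0  ⇒  y_C1 = -11 or -6
2. given y_C1 < -9: keep -11

-11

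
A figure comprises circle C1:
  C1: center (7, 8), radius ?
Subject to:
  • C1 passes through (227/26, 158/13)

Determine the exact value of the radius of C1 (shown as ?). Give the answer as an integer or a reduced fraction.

9/2

1. [C1∋P]  r_C1² − 81/4 = 0  ⇒  r_C1 = 9/2 (r>0 drops 1)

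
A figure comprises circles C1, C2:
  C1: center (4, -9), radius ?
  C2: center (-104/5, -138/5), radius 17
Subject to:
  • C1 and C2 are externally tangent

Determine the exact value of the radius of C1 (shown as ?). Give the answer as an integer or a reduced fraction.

14

1. [ext C1·C2]  r_C1² + 34r_C1 − 672 = 0  ⇒  r_C1 = 14 (r>0 drops 1)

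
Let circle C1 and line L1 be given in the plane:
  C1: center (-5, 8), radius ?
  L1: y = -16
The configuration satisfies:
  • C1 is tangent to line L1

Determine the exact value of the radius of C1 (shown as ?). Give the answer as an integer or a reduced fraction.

24

1. [C1‖L1]  r_C1² − 576 = 0  ⇒  r_C1 = 24 (r>0 drops 1)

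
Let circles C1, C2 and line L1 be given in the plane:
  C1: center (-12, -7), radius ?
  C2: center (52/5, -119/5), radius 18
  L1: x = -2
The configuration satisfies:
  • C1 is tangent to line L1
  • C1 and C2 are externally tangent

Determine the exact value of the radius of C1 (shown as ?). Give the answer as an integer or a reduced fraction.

10

1. [C1‖L1]  r_C1² − 100 = 0  ⇒  r_C1 = 10 (r>0 drops 1)
2. [ext C1·C2]  r_C1² + 36r_C1 − 460 = 0  ⇒  r_C1 = 10 (r>0 drops 1)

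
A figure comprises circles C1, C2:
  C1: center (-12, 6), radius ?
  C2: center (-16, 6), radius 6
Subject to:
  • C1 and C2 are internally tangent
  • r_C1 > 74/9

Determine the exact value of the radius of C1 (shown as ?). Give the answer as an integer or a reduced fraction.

10

1. [int C1,C2]  r_C1² − 12r_C1 + 20 = 0  ⇒  r_C1 = 2 or 10
2. given r_C1 > 74/9: keep 10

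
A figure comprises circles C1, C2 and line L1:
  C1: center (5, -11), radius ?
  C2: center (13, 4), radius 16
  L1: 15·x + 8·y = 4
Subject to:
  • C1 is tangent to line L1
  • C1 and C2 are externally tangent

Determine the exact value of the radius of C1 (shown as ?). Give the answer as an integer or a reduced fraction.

1. [C1‖L1]  r_C1² − 1 = 0  ⇒  r_C1 = 1 (r>0 drops 1)
2. [ext C1·C2]  r_C1² + 32r_C1 − 33 = 0  ⇒  r_C1 = 1 (r>0 drops 1)

1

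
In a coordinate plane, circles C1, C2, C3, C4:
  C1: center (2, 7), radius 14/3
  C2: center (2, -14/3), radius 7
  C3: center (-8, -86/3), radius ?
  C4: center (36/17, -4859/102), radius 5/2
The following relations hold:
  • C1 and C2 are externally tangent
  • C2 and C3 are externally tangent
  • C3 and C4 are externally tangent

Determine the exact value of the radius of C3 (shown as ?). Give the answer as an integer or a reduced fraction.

1. [ext C2·C3]  r_C3² + 14r_C3 − 627 = 0  ⇒  r_C3 = 19 (r>0 drops 1)
2. [ext C3·C4]  r_C3² + 5r_C3 − 456 = 0  ⇒  r_C3 = 19 (r>0 drops 1)

19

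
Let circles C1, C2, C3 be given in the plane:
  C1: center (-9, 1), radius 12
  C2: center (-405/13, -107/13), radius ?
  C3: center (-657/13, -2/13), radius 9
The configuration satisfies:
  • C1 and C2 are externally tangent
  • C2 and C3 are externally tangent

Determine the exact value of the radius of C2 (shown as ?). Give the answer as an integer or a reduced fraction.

12

1. [ext C1·C2]  r_C2² + 24r_C2 − 432 = 0  ⇒  r_C2 = 12 (r>0 drops 1)
2. [ext C2·C3]  r_C2² + 18r_C2 − 360 = 0  ⇒  r_C2 = 12 (r>0 drops 1)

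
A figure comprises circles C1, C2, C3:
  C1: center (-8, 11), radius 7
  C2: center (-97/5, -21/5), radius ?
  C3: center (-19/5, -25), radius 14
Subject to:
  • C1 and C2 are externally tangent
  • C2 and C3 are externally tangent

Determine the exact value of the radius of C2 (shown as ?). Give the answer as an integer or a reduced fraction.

12

1. [ext C1·C2]  r_C2² + 14r_C2 − 312 = 0  ⇒  r_C2 = 12 (r>0 drops 1)
2. [ext C2·C3]  r_C2² + 28r_C2 − 480 = 0  ⇒  r_C2 = 12 (r>0 drops 1)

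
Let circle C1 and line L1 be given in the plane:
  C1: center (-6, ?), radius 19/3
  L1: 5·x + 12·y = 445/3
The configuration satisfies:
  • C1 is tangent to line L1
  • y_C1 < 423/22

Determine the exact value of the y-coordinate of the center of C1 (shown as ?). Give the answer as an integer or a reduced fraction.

1. [C1‖L1]  y_C1² − (535/18)y_C1 + 1564/9 = 0  ⇒  y_C1 = 8 or 391/18
2. given y_C1 < 423/22: keep 8

8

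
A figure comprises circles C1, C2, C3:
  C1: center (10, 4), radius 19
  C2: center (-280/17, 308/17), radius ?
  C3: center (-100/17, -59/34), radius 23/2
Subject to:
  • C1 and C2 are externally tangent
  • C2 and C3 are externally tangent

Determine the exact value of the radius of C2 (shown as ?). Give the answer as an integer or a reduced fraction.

11

1. [ext C1·C2]  r_C2² + 38r_C2 − 539 = 0  ⇒  r_C2 = 11 (r>0 drops 1)
2. [ext C2·C3]  r_C2² + 23r_C2 − 374 = 0  ⇒  r_C2 = 11 (r>0 drops 1)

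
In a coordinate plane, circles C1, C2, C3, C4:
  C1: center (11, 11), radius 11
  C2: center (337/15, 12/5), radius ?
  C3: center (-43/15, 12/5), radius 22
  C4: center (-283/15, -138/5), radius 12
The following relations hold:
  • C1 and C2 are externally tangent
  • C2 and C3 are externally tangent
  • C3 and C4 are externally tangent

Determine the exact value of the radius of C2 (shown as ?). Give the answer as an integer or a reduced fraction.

10/3

1. [ext C1·C2]  r_C2² + 22r_C2 − 760/9 = 0  ⇒  r_C2 = 10/3 (r>0 drops 1)
2. [ext C2·C3]  r_C2² + 44r_C2 − 1420/9 = 0  ⇒  r_C2 = 10/3 (r>0 drops 1)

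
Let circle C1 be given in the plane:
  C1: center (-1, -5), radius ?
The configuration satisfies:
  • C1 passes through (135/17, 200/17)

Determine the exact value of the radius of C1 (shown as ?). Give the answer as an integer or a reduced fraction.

1. [C1∋P]  r_C1² − 361 = 0  ⇒  r_C1 = 19 (r>0 drops 1)

19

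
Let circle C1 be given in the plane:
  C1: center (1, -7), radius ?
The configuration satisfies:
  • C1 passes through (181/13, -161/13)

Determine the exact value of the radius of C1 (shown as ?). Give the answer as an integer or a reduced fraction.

1. [C1∋P]  r_C1² − 196 = 0  ⇒  r_C1 = 14 (r>0 drops 1)

14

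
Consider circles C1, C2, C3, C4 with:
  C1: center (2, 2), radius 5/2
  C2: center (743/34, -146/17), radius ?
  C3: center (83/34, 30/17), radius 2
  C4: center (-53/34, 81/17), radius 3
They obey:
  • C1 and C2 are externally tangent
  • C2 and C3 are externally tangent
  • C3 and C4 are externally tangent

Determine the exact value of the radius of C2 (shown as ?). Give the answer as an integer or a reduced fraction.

20

1. [ext C1·C2]  r_C2² + 5r_C2 − 500 = 0  ⇒  r_C2 = 20 (r>0 drops 1)
2. [ext C2·C3]  r_C2² + 4r_C2 − 480 = 0  ⇒  r_C2 = 20 (r>0 drops 1)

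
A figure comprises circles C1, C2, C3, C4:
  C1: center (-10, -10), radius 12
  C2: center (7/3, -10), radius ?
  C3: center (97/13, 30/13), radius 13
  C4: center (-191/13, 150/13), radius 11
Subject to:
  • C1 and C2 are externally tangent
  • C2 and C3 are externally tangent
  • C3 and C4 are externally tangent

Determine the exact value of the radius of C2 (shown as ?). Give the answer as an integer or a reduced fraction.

1. [ext C1·C2]  r_C2² + 24r_C2 − 73/9 = 0  ⇒  r_C2 = 1/3 (r>0 drops 1)
2. [ext C2·C3]  r_C2² + 26r_C2 − 79/9 = 0  ⇒  r_C2 = 1/3 (r>0 drops 1)

1/3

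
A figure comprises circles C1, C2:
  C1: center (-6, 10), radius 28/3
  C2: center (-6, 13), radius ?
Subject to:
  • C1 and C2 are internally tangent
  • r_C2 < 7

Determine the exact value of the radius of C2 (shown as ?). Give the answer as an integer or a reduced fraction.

1. [int C1,C2]  r_C2² − (56/3)r_C2 + 703/9 = 0  ⇒  r_C2 = 19/3 or 37/3
2. given r_C2 < 7: keep 19/3

19/3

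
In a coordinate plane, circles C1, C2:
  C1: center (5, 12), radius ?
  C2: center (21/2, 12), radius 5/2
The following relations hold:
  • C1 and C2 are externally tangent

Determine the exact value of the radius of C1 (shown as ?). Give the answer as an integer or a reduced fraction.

1. [ext C1·C2]  r_C1² + 5r_C1 − 24 = 0  ⇒  r_C1 = 3 (r>0 drops 1)

3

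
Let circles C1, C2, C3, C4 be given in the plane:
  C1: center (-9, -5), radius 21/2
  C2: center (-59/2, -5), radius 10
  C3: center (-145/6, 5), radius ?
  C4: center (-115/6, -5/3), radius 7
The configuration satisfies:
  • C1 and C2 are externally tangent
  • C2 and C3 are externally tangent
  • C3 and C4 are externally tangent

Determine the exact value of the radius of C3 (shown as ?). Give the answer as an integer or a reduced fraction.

4/3

1. [ext C2·C3]  r_C3² + 20r_C3 − 256/9 = 0  ⇒  r_C3 = 4/3 (r>0 drops 1)
2. [ext C3·C4]  r_C3² + 14r_C3 − 184/9 = 0  ⇒  r_C3 = 4/3 (r>0 drops 1)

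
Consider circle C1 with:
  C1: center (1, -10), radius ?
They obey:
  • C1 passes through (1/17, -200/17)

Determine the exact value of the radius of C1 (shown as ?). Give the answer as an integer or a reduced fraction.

1. [C1∋P]  r_C1² − 4 = 0  ⇒  r_C1 = 2 (r>0 drops 1)

2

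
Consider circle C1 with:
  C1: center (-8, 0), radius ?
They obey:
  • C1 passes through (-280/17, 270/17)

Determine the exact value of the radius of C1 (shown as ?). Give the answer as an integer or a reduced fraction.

1. [C1∋P]  r_C1² − 324 = 0  ⇒  r_C1 = 18 (r>0 drops 1)

18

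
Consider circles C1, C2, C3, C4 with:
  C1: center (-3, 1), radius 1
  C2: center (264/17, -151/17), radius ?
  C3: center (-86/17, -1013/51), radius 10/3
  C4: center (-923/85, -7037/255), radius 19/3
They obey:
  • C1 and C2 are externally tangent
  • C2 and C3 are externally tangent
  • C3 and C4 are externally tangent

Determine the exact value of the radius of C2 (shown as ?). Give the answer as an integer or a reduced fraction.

20

1. [ext C1·C2]  r_C2² + 2r_C2 − 440 = 0  ⇒  r_C2 = 20 (r>0 drops 1)
2. [ext C2·C3]  r_C2² + (20/3)r_C2 − 1600/3 = 0  ⇒  r_C2 = 20 (r>0 drops 1)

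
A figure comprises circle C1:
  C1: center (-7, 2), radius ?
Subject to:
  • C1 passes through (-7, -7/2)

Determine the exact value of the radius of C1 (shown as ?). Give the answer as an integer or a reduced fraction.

11/2

1. [C1∋P]  r_C1² − 121/4 = 0  ⇒  r_C1 = 11/2 (r>0 drops 1)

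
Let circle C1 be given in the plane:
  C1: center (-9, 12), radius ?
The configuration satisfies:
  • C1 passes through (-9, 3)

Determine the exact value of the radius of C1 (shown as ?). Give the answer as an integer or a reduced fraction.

1. [C1∋P]  r_C1² − 81 = 0  ⇒  r_C1 = 9 (r>0 drops 1)

9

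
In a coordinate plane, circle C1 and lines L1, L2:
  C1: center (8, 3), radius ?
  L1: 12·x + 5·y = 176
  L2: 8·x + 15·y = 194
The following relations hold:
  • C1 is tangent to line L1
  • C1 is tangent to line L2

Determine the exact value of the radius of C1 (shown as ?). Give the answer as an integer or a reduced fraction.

5

1. [C1‖L1]  r_C1² − 25 = 0  ⇒  r_C1 = 5 (r>0 drops 1)
2. [C1‖L2]  r_C1² − 25 = 0  ⇒  r_C1 = 5 (r>0 drops 1)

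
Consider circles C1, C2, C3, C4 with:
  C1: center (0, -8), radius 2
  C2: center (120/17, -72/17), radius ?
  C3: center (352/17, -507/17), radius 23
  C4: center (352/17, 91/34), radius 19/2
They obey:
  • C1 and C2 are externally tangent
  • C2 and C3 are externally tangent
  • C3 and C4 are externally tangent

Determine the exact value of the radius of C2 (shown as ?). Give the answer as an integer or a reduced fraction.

6

1. [ext C1·C2]  r_C2² + 4r_C2 − 60 = 0  ⇒  r_C2 = 6 (r>0 drops 1)
2. [ext C2·C3]  r_C2² + 46r_C2 − 312 = 0  ⇒  r_C2 = 6 (r>0 drops 1)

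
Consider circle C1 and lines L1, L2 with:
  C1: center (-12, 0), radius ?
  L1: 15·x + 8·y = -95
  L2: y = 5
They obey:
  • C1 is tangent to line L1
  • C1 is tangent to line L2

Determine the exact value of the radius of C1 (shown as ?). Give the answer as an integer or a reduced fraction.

5

1. [C1‖L1]  r_C1² − 25 = 0  ⇒  r_C1 = 5 (r>0 drops 1)
2. [C1‖L2]  r_C1² − 25 = 0  ⇒  r_C1 = 5 (r>0 drops 1)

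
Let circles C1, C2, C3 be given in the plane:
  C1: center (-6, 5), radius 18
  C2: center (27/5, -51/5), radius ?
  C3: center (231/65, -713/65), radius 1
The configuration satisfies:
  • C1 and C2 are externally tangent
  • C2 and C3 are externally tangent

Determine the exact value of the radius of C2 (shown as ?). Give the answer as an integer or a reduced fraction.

1. [ext C1·C2]  r_C2² + 36r_C2 − 37 = 0  ⇒  r_C2 = 1 (r>0 drops 1)
2. [ext C2·C3]  r_C2² + 2r_C2 − 3 = 0  ⇒  r_C2 = 1 (r>0 drops 1)

1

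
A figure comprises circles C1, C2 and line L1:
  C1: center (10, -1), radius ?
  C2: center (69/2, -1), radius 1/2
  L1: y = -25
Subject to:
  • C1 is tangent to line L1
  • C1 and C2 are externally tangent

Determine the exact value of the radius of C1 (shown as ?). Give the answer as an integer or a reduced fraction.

1. [C1‖L1]  r_C1² − 576 = 0  ⇒  r_C1 = 24 (r>0 drops 1)
2. [ext C1·C2]  r_C1² + 1r_C1 − 600 = 0  ⇒  r_C1 = 24 (r>0 drops 1)

24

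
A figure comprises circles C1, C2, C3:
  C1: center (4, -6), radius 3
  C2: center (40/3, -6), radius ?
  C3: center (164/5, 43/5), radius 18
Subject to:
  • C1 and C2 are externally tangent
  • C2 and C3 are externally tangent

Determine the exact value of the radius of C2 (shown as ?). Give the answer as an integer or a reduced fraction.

1. [ext C1·C2]  r_C2² + 6r_C2 − 703/9 = 0  ⇒  r_C2 = 19/3 (r>0 drops 1)
2. [ext C2·C3]  r_C2² + 36r_C2 − 2413/9 = 0  ⇒  r_C2 = 19/3 (r>0 drops 1)

19/3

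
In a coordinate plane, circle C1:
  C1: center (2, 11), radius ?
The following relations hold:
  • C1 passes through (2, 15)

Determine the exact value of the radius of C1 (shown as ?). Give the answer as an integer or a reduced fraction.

1. [C1∋P]  r_C1² − 16 = 0  ⇒  r_C1 = 4 (r>0 drops 1)

4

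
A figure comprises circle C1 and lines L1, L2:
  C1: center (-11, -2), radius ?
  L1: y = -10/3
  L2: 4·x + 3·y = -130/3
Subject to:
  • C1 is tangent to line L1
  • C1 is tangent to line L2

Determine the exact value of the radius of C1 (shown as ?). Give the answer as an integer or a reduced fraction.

1. [C1‖L1]  r_C1² − 16/9 = 0  ⇒  r_C1 = 4/3 (r>0 drops 1)
2. [C1‖L2]  r_C1² − 16/9 = 0  ⇒  r_C1 = 4/3 (r>0 drops 1)

4/3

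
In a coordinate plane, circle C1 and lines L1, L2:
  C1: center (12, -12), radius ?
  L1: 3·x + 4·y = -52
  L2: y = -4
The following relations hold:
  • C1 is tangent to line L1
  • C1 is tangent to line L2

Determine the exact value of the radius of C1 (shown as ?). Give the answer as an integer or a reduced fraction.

8

1. [C1‖L1]  r_C1² − 64 = 0  ⇒  r_C1 = 8 (r>0 drops 1)
2. [C1‖L2]  r_C1² − 64 = 0  ⇒  r_C1 = 8 (r>0 drops 1)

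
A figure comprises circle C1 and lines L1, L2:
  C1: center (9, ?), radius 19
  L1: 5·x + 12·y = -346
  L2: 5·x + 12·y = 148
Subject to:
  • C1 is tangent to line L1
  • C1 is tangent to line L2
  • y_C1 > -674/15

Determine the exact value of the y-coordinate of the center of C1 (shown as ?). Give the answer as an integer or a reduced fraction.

-12

1. [C1‖L1]  y_C1² + (391/6)y_C1 + 638 = 0  ⇒  y_C1 = -319/6 or -12
2. [C1‖L2]  y_C1² − (103/6)y_C1 − 350 = 0  ⇒  y_C1 = -12 or 175/6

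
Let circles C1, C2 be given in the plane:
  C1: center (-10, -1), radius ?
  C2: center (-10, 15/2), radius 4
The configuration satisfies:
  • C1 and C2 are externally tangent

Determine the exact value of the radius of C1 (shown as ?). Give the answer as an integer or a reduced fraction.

1. [ext C1·C2]  r_C1² + 8r_C1 − 225/4 = 0  ⇒  r_C1 = 9/2 (r>0 drops 1)

9/2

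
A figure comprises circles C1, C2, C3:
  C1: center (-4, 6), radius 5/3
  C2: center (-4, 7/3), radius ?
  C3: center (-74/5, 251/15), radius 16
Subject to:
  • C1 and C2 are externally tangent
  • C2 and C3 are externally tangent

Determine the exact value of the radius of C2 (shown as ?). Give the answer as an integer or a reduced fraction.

2

1. [ext C1·C2]  r_C2² + (10/3)r_C2 − 32/3 = 0  ⇒  r_C2 = 2 (r>0 drops 1)
2. [ext C2·C3]  r_C2² + 32r_C2 − 68 = 0  ⇒  r_C2 = 2 (r>0 drops 1)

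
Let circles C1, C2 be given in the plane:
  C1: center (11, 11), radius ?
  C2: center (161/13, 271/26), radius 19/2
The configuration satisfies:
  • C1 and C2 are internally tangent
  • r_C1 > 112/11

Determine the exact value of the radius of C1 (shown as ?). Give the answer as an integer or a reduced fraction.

1. [int C1,C2]  r_C1² − 19r_C1 + 88 = 0  ⇒  r_C1 = 8 or 11
2. given r_C1 > 112/11: keep 11

11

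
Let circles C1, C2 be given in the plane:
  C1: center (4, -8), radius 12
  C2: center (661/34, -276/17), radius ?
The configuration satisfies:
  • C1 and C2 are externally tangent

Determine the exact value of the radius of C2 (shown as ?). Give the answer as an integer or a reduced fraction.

1. [ext C1·C2]  r_C2² + 24r_C2 − 649/4 = 0  ⇒  r_C2 = 11/2 (r>0 drops 1)

11/2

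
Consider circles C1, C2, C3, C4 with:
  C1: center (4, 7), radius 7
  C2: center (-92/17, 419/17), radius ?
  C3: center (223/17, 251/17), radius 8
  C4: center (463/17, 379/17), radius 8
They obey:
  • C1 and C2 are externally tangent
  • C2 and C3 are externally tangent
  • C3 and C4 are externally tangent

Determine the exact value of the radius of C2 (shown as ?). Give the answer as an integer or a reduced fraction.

1. [ext C1·C2]  r_C2² + 14r_C2 − 351 = 0  ⇒  r_C2 = 13 (r>0 drops 1)
2. [ext C2·C3]  r_C2² + 16r_C2 − 377 = 0  ⇒  r_C2 = 13 (r>0 drops 1)

13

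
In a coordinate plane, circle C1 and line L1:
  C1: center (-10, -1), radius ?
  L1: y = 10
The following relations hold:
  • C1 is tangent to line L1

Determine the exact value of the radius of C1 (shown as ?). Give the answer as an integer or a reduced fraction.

11

1. [C1‖L1]  r_C1² − 121 = 0  ⇒  r_C1 = 11 (r>0 drops 1)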